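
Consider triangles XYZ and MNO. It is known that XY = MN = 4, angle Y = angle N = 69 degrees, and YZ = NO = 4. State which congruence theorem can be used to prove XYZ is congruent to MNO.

Consider the given information: XY = MN = 4, angle Y = angle N = 69 degrees, and YZ = NO = 4
This is not ASA or HL: ASA requires two angles and the side between them. HL only applies to right triangles with matching hypotenuse and leg.
The correct criterion is SAS. Two pairs of corresponding sides and the included angle are equal (Side-Angle-Side).

SAS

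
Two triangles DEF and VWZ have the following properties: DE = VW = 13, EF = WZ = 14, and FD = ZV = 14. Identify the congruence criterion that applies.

The given information matches SSS: All three pairs of corresponding sides are equal (Side-Side-Side).

SSS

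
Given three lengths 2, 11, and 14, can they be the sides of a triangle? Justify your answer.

Check the triangle inequality: 2 + 11 = 13 ≤ 14.
Since the sum of two sides does not exceed the third, no triangle can be formed.

No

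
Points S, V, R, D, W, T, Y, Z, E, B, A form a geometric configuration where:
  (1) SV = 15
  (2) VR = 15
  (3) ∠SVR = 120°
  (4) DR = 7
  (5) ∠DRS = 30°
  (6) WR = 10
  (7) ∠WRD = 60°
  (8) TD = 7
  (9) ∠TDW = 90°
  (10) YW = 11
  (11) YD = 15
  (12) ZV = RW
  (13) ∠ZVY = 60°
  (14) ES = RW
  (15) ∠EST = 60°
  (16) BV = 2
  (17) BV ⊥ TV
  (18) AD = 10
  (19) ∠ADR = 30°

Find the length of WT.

Step 1: By the law of cosines on triangle DRW: DW² = 7² + 10² − 2·7·10·cos(60°) = 79, so DW = √79.
Step 2: By the law of cosines on triangle WDT: WT² = √79² + 7² − 2·√79·7·cos(90°) = 128, so WT = 8·√2.

Therefore, the length of WT = 8·√2.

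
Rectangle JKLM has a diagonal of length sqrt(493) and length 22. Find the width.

Using the Pythagorean theorem: d^2 = a^2 + b^2
b^2 = d^2 - a^2
b^2 = 493 - 484
b^2 = 9
b = sqrt(9) = 3

3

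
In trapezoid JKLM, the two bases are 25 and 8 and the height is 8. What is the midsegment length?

midsegment = (25 + 8) / 2 = 33 / 2 = 33/2

33/2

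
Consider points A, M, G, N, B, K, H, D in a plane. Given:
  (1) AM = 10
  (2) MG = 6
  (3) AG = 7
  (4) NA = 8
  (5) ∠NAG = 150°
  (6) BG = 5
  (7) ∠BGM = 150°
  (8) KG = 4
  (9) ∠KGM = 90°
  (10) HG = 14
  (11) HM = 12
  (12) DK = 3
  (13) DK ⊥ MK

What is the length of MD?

Step 1: By the law of cosines on triangle KGM: KM² = 4² + 6² − 2·4·6·cos(90°) = 52, so KM = 2·√13.
Step 2: By the law of cosines on triangle MKD: MD² = (2·√13)² + 3² − 2·2·√13·3·cos(90°) = 61, so MD = √61.

Therefore, the length of MD = √61.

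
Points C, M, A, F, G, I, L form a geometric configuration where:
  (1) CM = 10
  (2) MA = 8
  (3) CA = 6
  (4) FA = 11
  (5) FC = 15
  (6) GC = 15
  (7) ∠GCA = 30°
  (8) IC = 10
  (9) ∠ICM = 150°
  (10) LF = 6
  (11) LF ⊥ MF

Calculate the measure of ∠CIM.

Step 1: By the law of cosines on triangle ICM: IM² = 10² + 10² − 2·10·10·cos(150°) = 373.21, so IM ≈ 19.32.
Step 2: By the inverse law of cosines on triangle CIM: cos(∠CIM) = (10² + 19.32² − 10²) / (2·10·19.32) = 373.21/386.37 = 0.9659, so ∠CIM = 15°.

Therefore, the measure of angle ∠CIM = 15°.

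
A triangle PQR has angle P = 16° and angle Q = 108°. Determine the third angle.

angle R = 180 - 16 - 108 = 56 degrees.

56 degrees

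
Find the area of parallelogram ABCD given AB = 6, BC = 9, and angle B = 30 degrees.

Area = a * b * sin(theta)
Area = 6 * 9 * sin(30 degrees)
Area = 54 * 1/2
Area = 27

27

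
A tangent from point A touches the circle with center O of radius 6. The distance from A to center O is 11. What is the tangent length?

The tangent, radius, and line from the external point to the center form a right triangle.
The right angle is where the tangent meets the radius.
By the Pythagorean theorem: tangent² + 6² = 11²
tangent² = 121 - 36 = 85
tangent = sqrt(85)

sqrt(85)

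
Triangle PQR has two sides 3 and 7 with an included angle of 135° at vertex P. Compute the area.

Area = (1/2) * PQ * PR * sin(P)
Area = (1/2) * 3 * 7 * sin(135°)
Area = (1/2) * 3 * 7 * sqrt(2)/2
Area = 21*sqrt(2)/4

21*sqrt(2)/4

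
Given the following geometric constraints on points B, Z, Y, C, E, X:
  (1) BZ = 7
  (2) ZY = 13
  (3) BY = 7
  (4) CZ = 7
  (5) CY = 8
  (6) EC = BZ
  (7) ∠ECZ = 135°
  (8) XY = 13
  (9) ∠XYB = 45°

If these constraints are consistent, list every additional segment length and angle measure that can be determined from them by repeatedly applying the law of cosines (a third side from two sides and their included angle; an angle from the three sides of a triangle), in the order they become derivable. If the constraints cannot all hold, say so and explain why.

The constraints are consistent. Derivable facts, in order:
After 1 step:
- BX ≈ 9.45
- ZE ≈ 12.93
- ∠BYZ = 21.79°
- ∠BZY = 21.79°
- ∠CYZ = 27.8°
- ∠CZY = 32.2°
- ∠YBZ = 136.43°
- ∠YCZ = 120°
After 2 steps:
- ∠BXY = 31.59°
- ∠CEZ = 22.5°
- ∠CZE = 22.5°
- ∠XBY = 103.41°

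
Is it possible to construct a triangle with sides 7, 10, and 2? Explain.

No.
The triangle inequality is violated: 7 + 2 = 9 ≤ 10.
These lengths cannot form a triangle.

No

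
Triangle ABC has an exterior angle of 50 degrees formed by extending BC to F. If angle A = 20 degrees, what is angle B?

By the exterior angle theorem: exterior angle = sum of remote interior angles.
50 = 20 + angle B
angle B = 50 - 20 = 30 degrees

30 degrees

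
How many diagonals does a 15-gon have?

The number of diagonals in an n-gon is n(n - 3)/2.
For n = 15: 15(15 - 3)/2 = 15 × 12 / 2 = 90.

90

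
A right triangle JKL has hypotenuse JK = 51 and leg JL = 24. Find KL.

Rearranging the Pythagorean theorem to solve for the unknown leg:
leg^2 = hypotenuse^2 - known_leg^2 = 2601 - 576 = 2025
leg = sqrt(2025) = 45.

45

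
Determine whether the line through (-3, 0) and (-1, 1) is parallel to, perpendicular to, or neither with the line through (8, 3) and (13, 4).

Slope of line 1: m1 = (1 - 0)/(-1 - -3) = 1/2 = 1/2
Slope of line 2: m2 = (4 - 3)/(13 - 8) = 1/5 = 1/5
For parallel lines we need equal slopes: 1/2 != 1/5.
For perpendicular lines we need m1*m2 = -1: (1/2)(1/5) = 1/10 != -1.
Since neither condition holds, the lines are neither parallel nor perpendicular.

Neither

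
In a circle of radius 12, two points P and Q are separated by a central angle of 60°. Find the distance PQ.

Chord = 2(12) sin(30°) = 12

12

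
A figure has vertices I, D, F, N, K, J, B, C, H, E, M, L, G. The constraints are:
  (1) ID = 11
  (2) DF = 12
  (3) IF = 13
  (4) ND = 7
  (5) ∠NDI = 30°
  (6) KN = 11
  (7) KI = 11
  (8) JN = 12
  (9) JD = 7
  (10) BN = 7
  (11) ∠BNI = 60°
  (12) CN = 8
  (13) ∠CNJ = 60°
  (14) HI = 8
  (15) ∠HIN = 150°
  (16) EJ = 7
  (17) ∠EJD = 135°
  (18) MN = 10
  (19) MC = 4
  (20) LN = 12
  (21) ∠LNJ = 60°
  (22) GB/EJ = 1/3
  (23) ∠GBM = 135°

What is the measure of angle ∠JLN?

Step 1: By the law of cosines on triangle LNJ: LJ² = 12² + 12² − 2·12·12·cos(60°) = 144, so LJ = 12.
Step 2: By the inverse law of cosines on triangle JLN: cos(∠JLN) = (12² + 12² − 12²) / (2·12·12) = 144/288 = 0.5, so ∠JLN = 60°.

Therefore, the measure of angle ∠JLN = 60°.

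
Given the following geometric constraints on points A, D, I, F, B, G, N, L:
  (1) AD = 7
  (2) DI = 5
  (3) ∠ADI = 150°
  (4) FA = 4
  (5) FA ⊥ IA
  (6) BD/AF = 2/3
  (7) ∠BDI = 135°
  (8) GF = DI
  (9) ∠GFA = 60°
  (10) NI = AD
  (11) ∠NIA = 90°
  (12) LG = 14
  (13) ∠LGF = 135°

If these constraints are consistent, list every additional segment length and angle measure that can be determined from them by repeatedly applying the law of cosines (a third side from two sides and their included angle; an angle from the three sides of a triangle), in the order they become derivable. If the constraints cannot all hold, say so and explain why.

The constraints are consistent. Derivable facts, in order:
After 1 step:
- AG = √21
- AI ≈ 11.6
- FL ≈ 17.89
- IB ≈ 7.14
After 2 steps:
- AN ≈ 13.55
- IF ≈ 12.27
- ∠AGF = 49.11°
- ∠AID = 17.56°
- ∠BID = 15.31°
- ∠DAI = 12.44°
- ∠DBI = 29.69°
- ∠FAG = 70.89°
- ∠FLG = 11.4°
- ∠GFL = 33.6°
After 3 steps:
- ∠AFI = 70.98°
- ∠AIF = 19.02°
- ∠ANI = 58.9°
- ∠IAN = 31.1°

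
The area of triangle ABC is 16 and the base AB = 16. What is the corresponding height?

Area = (1/2) * base * height
height = 2 * Area / base
height = 2 * 16 / 16
height = 32 / 16
height = 2

2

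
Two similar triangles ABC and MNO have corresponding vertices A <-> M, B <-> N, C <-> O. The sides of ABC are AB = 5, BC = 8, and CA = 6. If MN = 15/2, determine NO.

k = 15/2/5 = 3/2. NO = 3/2 * 8 = 12.

12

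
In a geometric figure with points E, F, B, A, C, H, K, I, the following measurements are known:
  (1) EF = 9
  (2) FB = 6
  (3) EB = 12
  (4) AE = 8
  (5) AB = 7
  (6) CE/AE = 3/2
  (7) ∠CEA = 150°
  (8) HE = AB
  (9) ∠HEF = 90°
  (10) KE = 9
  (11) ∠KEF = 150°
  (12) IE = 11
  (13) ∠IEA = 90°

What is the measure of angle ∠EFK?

Step 1: By the law of cosines on triangle FEK: FK² = 9² + 9² − 2·9·9·cos(150°) = 302.3, so FK ≈ 17.39.
Step 2: By the inverse law of cosines on triangle EFK: cos(∠EFK) = (9² + 17.39² − 9²) / (2·9·17.39) = 302.3/312.96 = 0.9659, so ∠EFK = 15°.

Therefore, the measure of angle ∠EFK = 15°.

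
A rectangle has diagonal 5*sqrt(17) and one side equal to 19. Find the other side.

Using the Pythagorean theorem: d^2 = a^2 + b^2
b^2 = d^2 - a^2
b^2 = 425 - 361
b^2 = 64
b = sqrt(64) = 8

8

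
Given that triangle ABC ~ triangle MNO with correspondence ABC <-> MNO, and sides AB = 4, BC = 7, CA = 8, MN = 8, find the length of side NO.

Similar triangles have proportional sides. Setting up the proportion:
MN / AB = NO / BC
8 / 4 = NO / 7
NO = 7 * 8 / 4 = 14.

14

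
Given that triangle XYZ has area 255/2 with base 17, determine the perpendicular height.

Rearranging the area formula Area = (1/2) * base * height:
height = 2 * Area / base = 2 * 255/2 / 17 = 15.

15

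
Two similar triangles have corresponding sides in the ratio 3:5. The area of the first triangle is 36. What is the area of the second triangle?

Area ratio = (3/5)^2 = 9/25. Area of the second triangle = 36 * 25/9 = 100.

100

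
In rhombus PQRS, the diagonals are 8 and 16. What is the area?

Area of a rhombus = (d1 * d2) / 2
Area = (8 * 16) / 2
Area = 128 / 2
Area = 64

64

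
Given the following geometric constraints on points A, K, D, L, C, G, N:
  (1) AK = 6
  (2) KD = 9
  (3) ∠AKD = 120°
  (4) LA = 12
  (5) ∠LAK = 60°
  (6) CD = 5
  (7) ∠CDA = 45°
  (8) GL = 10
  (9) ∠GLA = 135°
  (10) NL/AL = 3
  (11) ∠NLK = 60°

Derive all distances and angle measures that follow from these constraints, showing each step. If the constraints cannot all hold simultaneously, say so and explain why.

The constraints are consistent.

From the given relations:
  NL = 3·AL = 3·12 = 36

Step 1: From AK = 6, KD = 9, and ∠AKD = 120°, by the law of cosines:
  AD² = AK² + KD² - 2·AK·KD·cos(120°) = 36 + 81 + 54 = 171
  AD = 3·√19

Step 2: From AL = 12, LG = 10, and ∠ALG = 135°, by the law of cosines:
  AG² = AL² + LG² - 2·AL·LG·cos(135°) = 144 + 100 + 169.7 = 413.7
  AG ≈ 20.34

Step 3: From KA = 6, AL = 12, and ∠KAL = 60°, by the law of cosines:
  KL² = KA² + AL² - 2·KA·AL·cos(60°) = 36 + 144 - 72 = 108
  KL = 6·√3

Step 4: From AD = 3·√19, DC = 5, and ∠ADC = 45°, by the law of cosines:
  AC² = AD² + DC² - 2·AD·DC·cos(45°) = 171 + 25 - 92.47 = 103.5
  AC ≈ 10.18

Step 5: From KL = 6·√3, LN = 36, and ∠KLN = 60°, by the law of cosines:
  KN² = KL² + LN² - 2·KL·LN·cos(60°) = 108 + 1296 - 374.1 = 1030
  KN ≈ 32.09

Step 6: From AD = 3·√19, AK = 6, DK = 9, by the inverse law of cosines:
  cos(∠DAK) = (AD² + AK² - DK²) / (2·AD·AK)
  ∠DAK = 36.59°

Step 7: From AG = 20.34, AL = 12, GL = 10, by the inverse law of cosines:
  cos(∠GAL) = (AG² + AL² - GL²) / (2·AG·AL)
  ∠GAL = 20.34°

Step 8: From KA = 6, KL = 6·√3, AL = 12, by the inverse law of cosines:
  cos(∠AKL) = (KA² + KL² - AL²) / (2·KA·KL)
  ∠AKL = 90°

Step 9: From DA = 3·√19, DK = 9, AK = 6, by the inverse law of cosines:
  cos(∠ADK) = (DA² + DK² - AK²) / (2·DA·DK)
  ∠ADK = 23.41°

Step 10: From LA = 12, LK = 6·√3, AK = 6, by the inverse law of cosines:
  cos(∠ALK) = (LA² + LK² - AK²) / (2·LA·LK)
  ∠ALK = 30°

Step 11: From GA = 20.34, GL = 10, AL = 12, by the inverse law of cosines:
  cos(∠AGL) = (GA² + GL² - AL²) / (2·GA·GL)
  ∠AGL = 24.66°

Step 12: From AC = 10.18, AD = 3·√19, CD = 5, by the inverse law of cosines:
  cos(∠CAD) = (AC² + AD² - CD²) / (2·AC·AD)
  ∠CAD = 20.33°

Step 13: From KL = 6·√3, KN = 32.09, LN = 36, by the inverse law of cosines:
  cos(∠LKN) = (KL² + KN² - LN²) / (2·KL·KN)
  ∠LKN = 103.71°

Step 14: From CA = 10.18, CD = 5, AD = 3·√19, by the inverse law of cosines:
  cos(∠ACD) = (CA² + CD² - AD²) / (2·CA·CD)
  ∠ACD = 114.67°

Step 15: From NK = 32.09, NL = 36, KL = 6·√3, by the inverse law of cosines:
  cos(∠KNL) = (NK² + NL² - KL²) / (2·NK·NL)
  ∠KNL = 16.29°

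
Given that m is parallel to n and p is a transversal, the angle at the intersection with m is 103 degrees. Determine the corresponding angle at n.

When a transversal crosses parallel lines, angles in the same position at each intersection are called corresponding angles.
These are always equal, so the answer is 103 degrees.

103 degrees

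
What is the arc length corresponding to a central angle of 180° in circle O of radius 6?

Arc length = 2π(6)(1/2) = 6*pi

6*pi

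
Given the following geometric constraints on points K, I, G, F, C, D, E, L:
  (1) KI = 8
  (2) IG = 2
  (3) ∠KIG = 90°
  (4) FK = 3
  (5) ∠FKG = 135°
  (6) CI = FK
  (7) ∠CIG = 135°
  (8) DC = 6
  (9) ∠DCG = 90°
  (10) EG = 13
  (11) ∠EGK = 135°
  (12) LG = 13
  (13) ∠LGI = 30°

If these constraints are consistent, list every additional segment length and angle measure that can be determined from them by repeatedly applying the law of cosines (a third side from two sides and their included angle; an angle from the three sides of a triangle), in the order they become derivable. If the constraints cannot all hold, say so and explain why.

The constraints are consistent. Derivable facts, in order:
After 1 step:
- GC ≈ 4.64
- IL ≈ 11.31
- KG = 2·√17
After 2 steps:
- GD ≈ 7.58
- GF ≈ 10.58
- KE ≈ 19.71
- ∠CGI = 27.24°
- ∠GCI = 17.76°
- ∠GIL = 144.93°
- ∠GKI = 14.04°
- ∠GLI = 5.07°
- ∠IGK = 75.96°
After 3 steps:
- ∠CDG = 37.69°
- ∠CGD = 52.31°
- ∠EKG = 27.8°
- ∠FGK = 11.56°
- ∠GEK = 17.2°
- ∠GFK = 33.44°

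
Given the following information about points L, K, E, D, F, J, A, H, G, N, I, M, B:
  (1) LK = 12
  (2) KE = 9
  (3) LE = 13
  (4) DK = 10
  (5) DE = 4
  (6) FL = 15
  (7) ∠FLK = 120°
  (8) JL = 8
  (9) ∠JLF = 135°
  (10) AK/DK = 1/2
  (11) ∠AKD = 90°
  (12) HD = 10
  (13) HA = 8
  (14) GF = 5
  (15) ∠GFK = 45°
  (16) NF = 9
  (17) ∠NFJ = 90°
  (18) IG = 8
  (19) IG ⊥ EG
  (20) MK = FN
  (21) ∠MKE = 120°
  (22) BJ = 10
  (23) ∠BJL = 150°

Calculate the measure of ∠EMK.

From the given relations: MK = FN = 9.
Step 1: By the law of cosines on triangle MKE: ME² = 9² + 9² − 2·9·9·cos(120°) = 243, so ME = 9·√3.
Step 2: By the inverse law of cosines on triangle EMK: cos(∠EMK) = ((9·√3)² + 9² − 9²) / (2·9·√3·9) = 243/280.59 = 0.866, so ∠EMK = 30°.

Therefore, the measure of angle ∠EMK = 30°.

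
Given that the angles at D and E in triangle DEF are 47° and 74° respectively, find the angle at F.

By the triangle angle sum property, the three interior angles of any triangle add up to 180°.
We know angle D = 47° and angle E = 74°, so their sum is 121°.
Therefore angle F = 180° - 121° = 59°.

59 degrees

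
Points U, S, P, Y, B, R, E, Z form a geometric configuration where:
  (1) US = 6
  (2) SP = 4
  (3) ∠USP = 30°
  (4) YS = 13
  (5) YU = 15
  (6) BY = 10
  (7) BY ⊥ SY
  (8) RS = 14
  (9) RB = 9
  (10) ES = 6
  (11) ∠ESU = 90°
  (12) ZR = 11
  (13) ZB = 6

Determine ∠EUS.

Step 1: By the law of cosines on triangle USE: UE² = 6² + 6² − 2·6·6·cos(90°) = 72, so UE = 6·√2.
Step 2: By the inverse law of cosines on triangle EUS: cos(∠EUS) = ((6·√2)² + 6² − 6²) / (2·6·√2·6) = 72/101.82 = 0.7071, so ∠EUS = 45°.

Therefore, the measure of angle ∠EUS = 45°.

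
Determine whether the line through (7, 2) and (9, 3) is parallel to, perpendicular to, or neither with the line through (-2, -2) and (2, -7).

Slope of line 1: m1 = (3 - 2)/(9 - 7) = 1/2 = 1/2
Slope of line 2: m2 = (-7 - -2)/(2 - -2) = -5/4 = -5/4
m1 != m2 and m1*m2 = -5/8 != -1. Neither.

Neither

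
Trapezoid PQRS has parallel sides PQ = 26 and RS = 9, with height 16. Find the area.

Area of a trapezoid = (base1 + base2) * height / 2
Area = (26 + 9) * 16 / 2
Area = 35 * 16 / 2
Area = 560 / 2
Area = 280

280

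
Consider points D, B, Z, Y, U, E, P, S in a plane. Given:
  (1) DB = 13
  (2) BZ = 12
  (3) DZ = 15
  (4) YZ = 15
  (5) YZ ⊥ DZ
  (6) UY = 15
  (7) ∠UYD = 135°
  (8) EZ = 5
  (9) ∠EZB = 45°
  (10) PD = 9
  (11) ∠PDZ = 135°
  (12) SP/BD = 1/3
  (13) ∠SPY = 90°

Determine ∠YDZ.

Step 1: By the law of cosines on triangle DZY: DY² = 15² + 15² − 2·15·15·cos(90°) = 450, so DY = 15·√2.
Step 2: By the inverse law of cosines on triangle YDZ: cos(∠YDZ) = ((15·√2)² + 15² − 15²) / (2·15·√2·15) = 450/636.4 = 0.7071, so ∠YDZ = 45°.

Therefore, the measure of angle ∠YDZ = 45°.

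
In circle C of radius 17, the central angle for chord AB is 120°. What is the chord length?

Chord = 2(17) sin(60°) = 17*sqrt(3)

17*sqrt(3)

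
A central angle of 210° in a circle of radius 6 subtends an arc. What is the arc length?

Arc length = 2π(6)(7/12) = 7*pi

7*pi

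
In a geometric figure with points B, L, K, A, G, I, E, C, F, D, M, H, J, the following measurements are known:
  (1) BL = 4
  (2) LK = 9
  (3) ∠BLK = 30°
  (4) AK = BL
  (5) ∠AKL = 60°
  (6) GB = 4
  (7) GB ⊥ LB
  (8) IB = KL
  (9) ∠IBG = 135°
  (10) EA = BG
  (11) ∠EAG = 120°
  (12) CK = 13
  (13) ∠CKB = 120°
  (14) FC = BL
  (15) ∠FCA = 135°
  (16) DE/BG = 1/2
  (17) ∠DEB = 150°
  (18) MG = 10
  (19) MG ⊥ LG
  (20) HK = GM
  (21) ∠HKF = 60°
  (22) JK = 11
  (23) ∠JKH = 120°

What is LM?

Step 1: By the law of cosines on triangle LBG: LG² = 4² + 4² − 2·4·4·cos(90°) = 32, so LG = 4·√2.
Step 2: By the law of cosines on triangle LGM: LM² = (4·√2)² + 10² − 2·4·√2·10·cos(90°) = 132, so LM = 2·√33.

Therefore, the length of LM = 2·√33.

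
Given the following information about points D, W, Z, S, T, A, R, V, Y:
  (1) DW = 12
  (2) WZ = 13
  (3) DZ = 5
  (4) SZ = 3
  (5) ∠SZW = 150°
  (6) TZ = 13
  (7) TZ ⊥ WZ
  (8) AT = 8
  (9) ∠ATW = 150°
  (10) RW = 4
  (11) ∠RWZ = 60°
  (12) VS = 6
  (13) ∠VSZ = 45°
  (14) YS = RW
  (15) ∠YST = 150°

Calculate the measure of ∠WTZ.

Step 1: By the law of cosines on triangle TZW: TW² = 13² + 13² − 2·13·13·cos(90°) = 338, so TW = 13·√2.
Step 2: By the inverse law of cosines on triangle WTZ: cos(∠WTZ) = ((13·√2)² + 13² − 13²) / (2·13·√2·13) = 338/478 = 0.7071, so ∠WTZ = 45°.

Therefore, the measure of angle ∠WTZ = 45°.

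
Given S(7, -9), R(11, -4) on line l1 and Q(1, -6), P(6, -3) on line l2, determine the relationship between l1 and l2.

Slope of line 1: m1 = (-4 - -9)/(11 - 7) = 5/4 = 5/4
Slope of line 2: m2 = (-3 - -6)/(6 - 1) = 3/5 = 3/5
m1 != m2 and m1*m2 = 3/4 != -1. Neither.

Neither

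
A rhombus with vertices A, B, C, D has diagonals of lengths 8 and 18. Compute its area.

Area of a rhombus = (d1 * d2) / 2
Area = (8 * 18) / 2
Area = 144 / 2
Area = 72

72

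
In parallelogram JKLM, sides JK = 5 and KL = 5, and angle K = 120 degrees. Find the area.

The area of a parallelogram equals the product of two adjacent sides times the sine of the included angle.
This is because the height equals 5 * sin(120°) = 5*sqrt(3)/2.
Area = 5 * 5*sqrt(3)/2 = 25*sqrt(3)/2

25*sqrt(3)/2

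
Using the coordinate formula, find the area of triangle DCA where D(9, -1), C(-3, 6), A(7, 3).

Shoelace: Area = (1/2)|9(6-3) + -3(3--1) + 7(-1-6)| = (1/2)(34) = 17

17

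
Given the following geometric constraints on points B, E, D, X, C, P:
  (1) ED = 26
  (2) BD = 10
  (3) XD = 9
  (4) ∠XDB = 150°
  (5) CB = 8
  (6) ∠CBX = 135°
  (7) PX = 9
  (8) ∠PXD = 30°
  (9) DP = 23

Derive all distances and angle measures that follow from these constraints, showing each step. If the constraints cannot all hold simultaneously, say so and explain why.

These constraints are not satisfiable: by the triangle inequality in triangle XDP, (3) XD = 9 and (7) PX = 9 force DP ≤ 9 + 9 = 18, but (9) says DP = 23. No planar figure meets all of them, so nothing further can be derived.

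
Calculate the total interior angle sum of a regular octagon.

The sum of interior angles of an n-sided polygon is (n - 2) * 180.
For n = 8: (8 - 2) * 180 = 6 * 180 = 1080 degrees.

1080 degrees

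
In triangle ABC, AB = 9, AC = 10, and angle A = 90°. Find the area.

Area = (1/2)(9)(10) sin(90°) = (1/2)(9)(10)(1) = 45

45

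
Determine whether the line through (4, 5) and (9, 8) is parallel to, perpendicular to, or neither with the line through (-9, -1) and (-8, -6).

Slope of line 1: m1 = (8 - 5)/(9 - 4) = 3/5 = 3/5
Slope of line 2: m2 = (-6 - -1)/(-8 - -9) = -5/1 = -5
m1 != m2 and m1*m2 = -3 != -1. Neither.

Neither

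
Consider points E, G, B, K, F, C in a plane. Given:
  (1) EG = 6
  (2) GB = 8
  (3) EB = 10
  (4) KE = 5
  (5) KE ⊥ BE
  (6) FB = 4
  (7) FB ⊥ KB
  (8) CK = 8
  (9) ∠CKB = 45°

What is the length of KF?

Step 1: By the law of cosines on triangle BEK: BK² = 10² + 5² − 2·10·5·cos(90°) = 125, so BK = 5·√5.
Step 2: By the law of cosines on triangle KBF: KF² = (5·√5)² + 4² − 2·5·√5·4·cos(90°) = 141, so KF = √141.

Therefore, the length of KF = √141.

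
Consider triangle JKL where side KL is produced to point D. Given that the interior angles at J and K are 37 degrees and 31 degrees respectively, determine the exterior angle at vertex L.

Exterior angle = 37 + 31 = 68 degrees (exterior angle theorem).

68 degrees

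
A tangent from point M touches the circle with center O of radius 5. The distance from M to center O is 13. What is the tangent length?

tangent = √(d² - r²) = √(13² - 5²) = √(169 - 25) = √144 = 12

12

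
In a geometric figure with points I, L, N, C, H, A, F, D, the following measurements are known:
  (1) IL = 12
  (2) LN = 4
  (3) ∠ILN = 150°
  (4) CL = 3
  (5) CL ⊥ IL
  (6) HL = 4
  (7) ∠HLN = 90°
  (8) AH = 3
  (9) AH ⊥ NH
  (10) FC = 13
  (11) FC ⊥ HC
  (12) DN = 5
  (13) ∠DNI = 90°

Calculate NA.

Step 1: By the law of cosines on triangle NLH: NH² = 4² + 4² − 2·4·4·cos(90°) = 32, so NH = 4·√2.
Step 2: By the law of cosines on triangle NHA: NA² = (4·√2)² + 3² − 2·4·√2·3·cos(90°) = 41, so NA = √41.

Therefore, the length of NA = √41.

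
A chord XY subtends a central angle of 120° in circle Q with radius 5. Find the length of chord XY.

Chord length = 2r sin(θ/2)
= 2 × 5 × sin(120°/2)
= 2 × 5 × sin(60°)
= 5*sqrt(3)

5*sqrt(3)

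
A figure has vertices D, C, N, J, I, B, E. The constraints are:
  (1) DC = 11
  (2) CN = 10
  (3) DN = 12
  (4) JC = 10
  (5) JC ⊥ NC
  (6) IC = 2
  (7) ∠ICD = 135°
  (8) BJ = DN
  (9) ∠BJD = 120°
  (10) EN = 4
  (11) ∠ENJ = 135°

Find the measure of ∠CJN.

Step 1: By the law of cosines on triangle JCN: JN² = 10² + 10² − 2·10·10·cos(90°) = 200, so JN = 10·√2.
Step 2: By the inverse law of cosines on triangle CJN: cos(∠CJN) = (10² + (10·√2)² − 10²) / (2·10·10·√2) = 200/282.84 = 0.7071, so ∠CJN = 45°.

Therefore, the measure of angle ∠CJN = 45°.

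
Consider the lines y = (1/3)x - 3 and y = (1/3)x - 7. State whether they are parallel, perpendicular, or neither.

Slope of line 1: m1 = 1/3
Slope of line 2: m2 = 1/3
Since m1 = m2 = 1/3, the lines are parallel.

Parallel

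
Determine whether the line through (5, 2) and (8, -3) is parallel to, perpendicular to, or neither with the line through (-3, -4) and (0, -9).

Slope of line 1: m1 = (-3 - 2)/(8 - 5) = -5/3 = -5/3
Slope of line 2: m2 = (-9 - -4)/(0 - -3) = -5/3 = -5/3
Two lines are parallel if and only if they have equal slopes (or both are vertical).
Here m1 = m2 = -5/3, confirming the lines are parallel.

Parallel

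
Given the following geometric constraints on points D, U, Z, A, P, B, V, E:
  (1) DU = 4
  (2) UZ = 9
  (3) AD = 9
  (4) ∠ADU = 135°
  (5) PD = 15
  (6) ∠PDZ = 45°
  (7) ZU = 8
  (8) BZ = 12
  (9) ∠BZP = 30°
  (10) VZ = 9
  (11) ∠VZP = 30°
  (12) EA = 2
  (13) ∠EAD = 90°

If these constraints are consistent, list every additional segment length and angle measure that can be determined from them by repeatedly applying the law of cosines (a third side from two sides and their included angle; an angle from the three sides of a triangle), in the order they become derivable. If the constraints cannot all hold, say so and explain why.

These constraints are not satisfiable: (2) UZ = 9 and (7) ZU = 8 assign two different lengths to the same segment. No planar figure meets all of them, so nothing further can be derived.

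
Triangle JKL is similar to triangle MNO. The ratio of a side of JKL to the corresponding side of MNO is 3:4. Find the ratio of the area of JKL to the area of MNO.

Area ratio = (side ratio)^2 = (3/4)^2 = 9:16.

9:16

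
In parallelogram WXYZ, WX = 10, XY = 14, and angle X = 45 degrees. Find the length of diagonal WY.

The diagonal of a parallelogram can be found by treating two adjacent sides and the diagonal as a triangle.
Applying the law of cosines with sides 10, 14 and included angle 45°:
d^2 = 100 + 196 - 280*cos(45°) = 296 - 140*sqrt(2)
d = 2*sqrt(74 - 35*sqrt(2))

2*sqrt(74 - 35*sqrt(2))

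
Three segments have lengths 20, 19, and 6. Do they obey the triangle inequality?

Check all three triangle inequalities:
20 + 19 = 39 > 6 ✓
20 + 6 = 26 > 19 ✓
19 + 6 = 25 > 20 ✓
All conditions hold, so these sides form a valid triangle.

Yes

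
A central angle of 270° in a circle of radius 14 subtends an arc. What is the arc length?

Arc length = 2π(14)(3/4) = 21*pi

21*pi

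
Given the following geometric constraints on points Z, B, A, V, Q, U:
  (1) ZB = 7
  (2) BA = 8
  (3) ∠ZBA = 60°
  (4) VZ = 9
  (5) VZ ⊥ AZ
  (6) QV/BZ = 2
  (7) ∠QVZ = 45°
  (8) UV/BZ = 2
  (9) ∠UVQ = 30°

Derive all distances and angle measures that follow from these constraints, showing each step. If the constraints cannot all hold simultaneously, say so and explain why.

The constraints are consistent.

From the given relations:
  QV = 2·BZ = 2·7 = 14
  UV = 2·BZ = 2·7 = 14

Step 1: From ZB = 7, BA = 8, and ∠ZBA = 60°, by the law of cosines:
  ZA² = ZB² + BA² - 2·ZB·BA·cos(60°) = 49 + 64 - 56 = 57
  ZA = √57

Step 2: From ZV = 9, VQ = 14, and ∠ZVQ = 45°, by the law of cosines:
  ZQ² = ZV² + VQ² - 2·ZV·VQ·cos(45°) = 81 + 196 - 178.2 = 98.81
  ZQ ≈ 9.94

Step 3: From QV = 14, VU = 14, and ∠QVU = 30°, by the law of cosines:
  QU² = QV² + VU² - 2·QV·VU·cos(30°) = 196 + 196 - 339.5 = 52.52
  QU ≈ 7.25

Step 4: From AZ = √57, ZV = 9, and ∠AZV = 90°, by the law of cosines:
  AV² = AZ² + ZV² - 2·AZ·ZV·cos(90°) = 57 + 81 - 0 = 138
  AV = √138

Step 5: From ZA = √57, ZB = 7, AB = 8, by the inverse law of cosines:
  cos(∠AZB) = (ZA² + ZB² - AB²) / (2·ZA·ZB)
  ∠AZB = 66.59°

Step 6: From ZQ = 9.94, ZV = 9, QV = 14, by the inverse law of cosines:
  cos(∠QZV) = (ZQ² + ZV² - QV²) / (2·ZQ·ZV)
  ∠QZV = 95.19°

Step 7: From AB = 8, AZ = √57, BZ = 7, by the inverse law of cosines:
  cos(∠BAZ) = (AB² + AZ² - BZ²) / (2·AB·AZ)
  ∠BAZ = 53.41°

Step 8: From QU = 7.25, QV = 14, UV = 14, by the inverse law of cosines:
  cos(∠UQV) = (QU² + QV² - UV²) / (2·QU·QV)
  ∠UQV = 75°

Step 9: From QV = 14, QZ = 9.94, VZ = 9, by the inverse law of cosines:
  cos(∠VQZ) = (QV² + QZ² - VZ²) / (2·QV·QZ)
  ∠VQZ = 39.81°

Step 10: From UQ = 7.25, UV = 14, QV = 14, by the inverse law of cosines:
  cos(∠QUV) = (UQ² + UV² - QV²) / (2·UQ·UV)
  ∠QUV = 75°

Step 11: From AV = √138, AZ = √57, VZ = 9, by the inverse law of cosines:
  cos(∠VAZ) = (AV² + AZ² - VZ²) / (2·AV·AZ)
  ∠VAZ = 50.01°

Step 12: From VA = √138, VZ = 9, AZ = √57, by the inverse law of cosines:
  cos(∠AVZ) = (VA² + VZ² - AZ²) / (2·VA·VZ)
  ∠AVZ = 39.99°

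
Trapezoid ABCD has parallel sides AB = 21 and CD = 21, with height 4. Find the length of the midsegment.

The midsegment (median) of a trapezoid connects the midpoints of the non-parallel sides.
Its length is the average of the two bases: (21 + 21) / 2 = 21.

21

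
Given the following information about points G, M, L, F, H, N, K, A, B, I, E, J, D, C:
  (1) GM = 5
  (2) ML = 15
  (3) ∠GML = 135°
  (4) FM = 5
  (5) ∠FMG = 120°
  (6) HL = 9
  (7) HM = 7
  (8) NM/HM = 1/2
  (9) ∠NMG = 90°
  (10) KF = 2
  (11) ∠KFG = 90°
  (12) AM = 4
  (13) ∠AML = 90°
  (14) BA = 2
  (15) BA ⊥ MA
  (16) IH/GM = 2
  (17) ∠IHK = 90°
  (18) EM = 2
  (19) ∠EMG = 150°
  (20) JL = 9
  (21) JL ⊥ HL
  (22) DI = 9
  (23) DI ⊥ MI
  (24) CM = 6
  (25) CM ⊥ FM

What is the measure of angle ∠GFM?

Step 1: By the law of cosines on triangle FMG: FG² = 5² + 5² − 2·5·5·cos(120°) = 75, so FG = 5·√3.
Step 2: By the inverse law of cosines on triangle GFM: cos(∠GFM) = ((5·√3)² + 5² − 5²) / (2·5·√3·5) = 75/86.6 = 0.866, so ∠GFM = 30°.

Therefore, the measure of angle ∠GFM = 30°.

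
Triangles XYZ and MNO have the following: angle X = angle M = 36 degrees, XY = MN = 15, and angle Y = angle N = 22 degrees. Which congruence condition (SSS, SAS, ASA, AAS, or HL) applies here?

The given information provides:
angle X = angle M = 36 degrees, XY = MN = 15, and angle Y = angle N = 22 degrees
This matches the ASA congruence theorem.
Two pairs of corresponding angles and the included side are equal (Angle-Side-Angle).

ASA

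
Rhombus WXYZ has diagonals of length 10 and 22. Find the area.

Area of a rhombus = (d1 * d2) / 2
Area = (10 * 22) / 2
Area = 220 / 2
Area = 110

110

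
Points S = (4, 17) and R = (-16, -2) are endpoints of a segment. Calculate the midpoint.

M = ((x₁ + x₂)/2, (y₁ + y₂)/2)
= ((4 + -16)/2, (17 + -2)/2)
= (-12/2, 15/2) = (-6, 15/2)

(-6, 15/2)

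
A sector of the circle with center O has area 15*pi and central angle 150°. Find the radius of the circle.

Sector area A = πr² × θ/360, so r² = 360A / (πθ).
r² = 360 × 15*pi / (π × 150)
r² = 36
r = 6

6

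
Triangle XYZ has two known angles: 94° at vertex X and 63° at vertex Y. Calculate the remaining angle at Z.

angle Z = 180 - 94 - 63 = 23 degrees.

23 degrees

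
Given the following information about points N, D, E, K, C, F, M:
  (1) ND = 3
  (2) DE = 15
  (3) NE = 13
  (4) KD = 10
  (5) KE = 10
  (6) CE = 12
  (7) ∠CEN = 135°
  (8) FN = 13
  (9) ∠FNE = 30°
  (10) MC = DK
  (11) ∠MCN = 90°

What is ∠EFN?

Step 1: By the law of cosines on triangle FNE: FE² = 13² + 13² − 2·13·13·cos(30°) = 45.28, so FE ≈ 6.73.
Step 2: By the inverse law of cosines on triangle EFN: cos(∠EFN) = (6.73² + 13² − 13²) / (2·6.73·13) = 45.28/174.96 = 0.2588, so ∠EFN = 75°.

Therefore, the measure of angle ∠EFN = 75°.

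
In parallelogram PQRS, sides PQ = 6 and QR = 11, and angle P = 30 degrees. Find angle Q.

In a parallelogram, consecutive angles are supplementary (sum to 180°).
angle Q = 180 - angle P
angle Q = 180 - 30
angle Q = 150 degrees

150 degrees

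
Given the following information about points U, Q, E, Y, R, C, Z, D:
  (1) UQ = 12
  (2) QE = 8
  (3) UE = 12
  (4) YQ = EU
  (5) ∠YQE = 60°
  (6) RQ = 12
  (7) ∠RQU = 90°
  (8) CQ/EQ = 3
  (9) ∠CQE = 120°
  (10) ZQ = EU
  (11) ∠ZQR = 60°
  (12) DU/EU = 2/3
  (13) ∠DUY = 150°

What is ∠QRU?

Step 1: By the law of cosines on triangle RQU: RU² = 12² + 12² − 2·12·12·cos(90°) = 288, so RU = 12·√2.
Step 2: By the inverse law of cosines on triangle QRU: cos(∠QRU) = (12² + (12·√2)² − 12²) / (2·12·12·√2) = 288/407.29 = 0.7071, so ∠QRU = 45°.

Therefore, the measure of angle ∠QRU = 45°.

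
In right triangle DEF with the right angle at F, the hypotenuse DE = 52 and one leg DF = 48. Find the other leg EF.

EF = sqrt(52^2 - 48^2) = sqrt(400) = 20

20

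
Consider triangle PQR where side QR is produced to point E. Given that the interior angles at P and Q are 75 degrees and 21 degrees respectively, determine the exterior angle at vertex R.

By the exterior angle theorem, an exterior angle of a triangle equals the sum of the two remote interior angles.
Exterior angle = angle P + angle Q
Exterior angle = 75 + 21 = 96 degrees

96 degrees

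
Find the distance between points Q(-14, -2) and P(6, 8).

d = sqrt((6 - -14)^2 + (8 - -2)^2)
d = sqrt(20^2 + 10^2)
d = sqrt(400 + 100)
d = sqrt(500) = 10*sqrt(5)

10*sqrt(5)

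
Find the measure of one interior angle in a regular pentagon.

Each interior angle of a regular n-gon is (n - 2) * 180 / n.
For n = 5: (5 - 2) * 180 / 5 = 540/5 = 108 degrees.

108 degrees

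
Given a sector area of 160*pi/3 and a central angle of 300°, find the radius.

The sector covers 300°/360° = 5/6 of the full circle.
Full circle area = 160*pi/3 / 5/6 = 64*pi.
Since full area = πr², we get r² = 64*pi/π = 64, so r = 8.

8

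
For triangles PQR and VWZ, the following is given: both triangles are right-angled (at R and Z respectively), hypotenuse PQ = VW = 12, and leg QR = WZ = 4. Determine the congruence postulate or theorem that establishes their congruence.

The given information matches HL: The hypotenuse and one leg of two right triangles are equal (Hypotenuse-Leg).

HL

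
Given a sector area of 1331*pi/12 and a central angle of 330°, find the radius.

r² = 360 × 1331*pi/12 / (π × 330) = 121, so r = 11.

11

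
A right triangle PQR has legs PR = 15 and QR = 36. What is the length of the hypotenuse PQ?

In a right triangle, the square of the hypotenuse equals the sum of the squares of the two legs.
The legs are 15 and 36, so the hypotenuse = sqrt(225 + 1296) = sqrt(1521) = 39.

39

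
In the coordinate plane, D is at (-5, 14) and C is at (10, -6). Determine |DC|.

d = sqrt((10 - -5)^2 + (-6 - 14)^2)
d = sqrt(15^2 + -20^2)
d = sqrt(225 + 400)
d = sqrt(625) = 25

25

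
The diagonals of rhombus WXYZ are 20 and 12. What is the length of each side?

The diagonals of a rhombus bisect each other at right angles.
Half-diagonals: 20/2 = 10 and 12/2 = 6
side = sqrt(10^2 + 6^2)
side = sqrt(100 + 36)
side = sqrt(136) = 2*sqrt(34)

2*sqrt(34)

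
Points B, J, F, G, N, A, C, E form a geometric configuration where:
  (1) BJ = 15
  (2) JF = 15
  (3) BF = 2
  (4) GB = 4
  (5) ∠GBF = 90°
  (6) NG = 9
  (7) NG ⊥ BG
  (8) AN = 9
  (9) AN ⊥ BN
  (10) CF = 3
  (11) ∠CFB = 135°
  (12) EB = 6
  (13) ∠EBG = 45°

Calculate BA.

Step 1: By the law of cosines on triangle BGN: BN² = 4² + 9² − 2·4·9·cos(90°) = 97, so BN = √97.
Step 2: By the law of cosines on triangle BNA: BA² = √97² + 9² − 2·√97·9·cos(90°) = 178, so BA = √178.

Therefore, the length of BA = √178.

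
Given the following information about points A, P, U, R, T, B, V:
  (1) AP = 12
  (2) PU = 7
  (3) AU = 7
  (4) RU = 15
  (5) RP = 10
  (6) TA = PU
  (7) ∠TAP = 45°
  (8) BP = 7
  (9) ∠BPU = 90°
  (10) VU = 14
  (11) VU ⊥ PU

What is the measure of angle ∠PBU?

Step 1: By the law of cosines on triangle BPU: BU² = 7² + 7² − 2·7·7·cos(90°) = 98, so BU = 7·√2.
Step 2: By the inverse law of cosines on triangle PBU: cos(∠PBU) = (7² + (7·√2)² − 7²) / (2·7·7·√2) = 98/138.59 = 0.7071, so ∠PBU = 45°.

Therefore, the measure of angle ∠PBU = 45°.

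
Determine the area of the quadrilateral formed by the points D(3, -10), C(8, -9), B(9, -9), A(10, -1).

Using the Shoelace formula for a quadrilateral (vertices in order):
Area = (1/2)|sum of (x_i * y_(i+1) - x_(i+1) * y_i)|
Terms: (3*-9 - 8*-10) = 53, (8*-9 - 9*-9) = 9, (9*-1 - 10*-9) = 81, (10*-10 - 3*-1) = -97
Sum = 46
Area = (1/2)(46) = 23

23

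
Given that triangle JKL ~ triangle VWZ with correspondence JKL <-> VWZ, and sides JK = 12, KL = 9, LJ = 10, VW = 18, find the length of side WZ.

k = 18/12 = 3/2. WZ = 3/2 * 9 = 27/2.

27/2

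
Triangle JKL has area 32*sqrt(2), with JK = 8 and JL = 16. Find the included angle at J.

sin(C) = 2 * 32*sqrt(2) / (8 * 16) = sqrt(2)/2, so C = arcsin(sqrt(2)/2) = 45°.
Since sin(180° - C) = sin(C), the obtuse angle 135° gives the same area, so C = 45° or C = 135°.

45° or 135°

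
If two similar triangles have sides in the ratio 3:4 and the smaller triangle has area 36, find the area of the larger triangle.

For similar figures, the area ratio equals the square of the side ratio.
Side ratio (the smaller triangle to the larger triangle) = 3:4, so area ratio = 3^2:4^2 = 9:16.
If the area of the smaller triangle is 36, then the area of the larger triangle = 36 * (16/9) = 64.

64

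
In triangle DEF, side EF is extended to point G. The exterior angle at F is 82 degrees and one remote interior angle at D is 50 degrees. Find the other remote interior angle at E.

angle E = 82 - 50 = 32 degrees (exterior angle theorem).

32 degrees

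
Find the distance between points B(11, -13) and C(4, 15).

d = sqrt((-7)^2 + (28)^2) = sqrt(833) = 7*sqrt(17)

7*sqrt(17)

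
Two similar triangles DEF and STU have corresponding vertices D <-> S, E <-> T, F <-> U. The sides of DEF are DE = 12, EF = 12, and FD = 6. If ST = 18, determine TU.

Similar triangles have proportional sides. Setting up the proportion:
ST / DE = TU / EF
18 / 12 = TU / 12
TU = 12 * 18 / 12 = 18.

18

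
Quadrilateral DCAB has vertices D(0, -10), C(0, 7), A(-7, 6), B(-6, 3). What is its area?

Using the Shoelace formula for a quadrilateral (vertices in order):
Area = (1/2)|sum of (x_i * y_(i+1) - x_(i+1) * y_i)|
Terms: (0*7 - 0*-10) = 0, (0*6 - -7*7) = 49, (-7*3 - -6*6) = 15, (-6*-10 - 0*3) = 60
Sum = 124
Area = (1/2)(124) = 62

62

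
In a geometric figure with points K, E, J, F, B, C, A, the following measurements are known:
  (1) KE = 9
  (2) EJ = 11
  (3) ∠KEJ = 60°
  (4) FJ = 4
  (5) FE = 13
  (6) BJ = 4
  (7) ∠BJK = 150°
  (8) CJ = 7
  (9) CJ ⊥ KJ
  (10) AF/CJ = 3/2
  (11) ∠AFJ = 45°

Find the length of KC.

Step 1: By the law of cosines on triangle JEK: JK² = 11² + 9² − 2·11·9·cos(60°) = 103, so JK = √103.
Step 2: By the law of cosines on triangle KJC: KC² = √103² + 7² − 2·√103·7·cos(90°) = 152, so KC = 2·√38.

Therefore, the length of KC = 2·√38.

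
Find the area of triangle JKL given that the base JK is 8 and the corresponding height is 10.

A triangle's area is half the area of a rectangle with the same base and height.
Area = (1/2) * 8 * 10 = 40.

40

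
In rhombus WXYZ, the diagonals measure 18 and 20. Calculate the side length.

The diagonals of a rhombus bisect each other at right angles.
Half-diagonals: 18/2 = 9 and 20/2 = 10
side = sqrt(9^2 + 10^2)
side = sqrt(81 + 100)
side = sqrt(181)

sqrt(181)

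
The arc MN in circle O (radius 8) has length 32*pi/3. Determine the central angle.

Arc length L = 2πr × θ/360, so θ = 360L / (2πr).
θ = 360 × 32*pi/3 / (2π × 8)
θ = 240°
θ = 240°

240°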